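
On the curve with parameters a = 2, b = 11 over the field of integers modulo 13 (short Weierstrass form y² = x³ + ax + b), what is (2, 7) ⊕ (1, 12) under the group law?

(2, 7) + (1, 12). λ = (12 - 7)/(1 - 2) ≡ 5/12 mod 13. 12⁻¹ ≡ 12 (mod 13) since 12·12 = 144 ≡ 1, so λ ≡ 8.
  x = λ² - 2 - 1 = 64 - 3 ≡ 9; y = λ·(2 - 9) - 7 ≡ 2. → (9, 2)

(9, 2)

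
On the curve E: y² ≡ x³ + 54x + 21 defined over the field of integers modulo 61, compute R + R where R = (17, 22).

(40, 22)

tangent at (17, 22): λ = (3·17² + 54)/(2·22) ≡ 6/44. 44⁻¹ ≡ 43 (mod 61), so λ ≡ 6·43 ≡ 14.
  x = λ² - 17 - 17 = 196 - 34 ≡ 40; y = λ·(17 - 40) - 22 ≡ 22. → (40, 22)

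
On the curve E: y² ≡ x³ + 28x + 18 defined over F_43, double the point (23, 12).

tangent at (23, 12): λ = (3·23² + 28)/(2·12) ≡ 24/24. 24⁻¹ ≡ 9 (mod 43) since 24·9 = 216 ≡ 1, so λ ≡ 24·9 ≡ 1.
  x = λ² - 23 - 23 = 1 - 46 ≡ 41; y = λ·(23 - 41) - 12 ≡ 13. → (41, 13)

(41, 13)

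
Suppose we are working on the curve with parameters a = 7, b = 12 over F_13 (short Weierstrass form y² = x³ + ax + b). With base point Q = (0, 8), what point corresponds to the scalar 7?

Repeated addition: build up to 7Q.
2Q: tangent at (0, 8): λ = (3·0² + 7)/(2·8) ≡ 7/3. 3⁻¹ ≡ 9 (mod 13), so λ ≡ 7·9 ≡ 11.
  x = λ² - 0 - 0 = 121 - 0 ≡ 4; y = λ·(0 - 4) - 8 ≡ 0. → (4, 0)
3Q: (4, 0) + (0, 8). λ = (8 - 0)/(0 - 4) ≡ 8/9 mod 13. 9⁻¹ ≡ 3 (mod 13) since 9·3 = 27 ≡ 1, so λ ≡ 11.
  x = λ² - 4 - 0 = 121 - 4 ≡ 0; y = λ·(4 - 0) - 0 ≡ 5. → (0, 5)
4Q: (0, 5) + (0, 8): same x and y₁ ≡ -y₂, so the sum is O.
5Q: O + (0, 8) = (0, 8) (identity).
6Q: tangent at (0, 8): λ = (3·0² + 7)/(2·8) ≡ 7/3. 3⁻¹ ≡ 9 (mod 13), so λ ≡ 7·9 ≡ 11.
  x = λ² - 0 - 0 = 121 - 0 ≡ 4; y = λ·(0 - 4) - 8 ≡ 0. → (4, 0)
7Q: (4, 0) + (0, 8). λ = (8 - 0)/(0 - 4) ≡ 8/9 mod 13. 9⁻¹ ≡ 3 (mod 13), so λ ≡ 11.
  x = λ² - 4 - 0 = 121 - 4 ≡ 0; y = λ·(4 - 0) - 0 ≡ 5. → (0, 5)

(0, 5)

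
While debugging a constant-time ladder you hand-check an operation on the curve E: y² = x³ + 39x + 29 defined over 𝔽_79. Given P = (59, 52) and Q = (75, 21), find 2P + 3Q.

(56, 0)

First 2P:
Repeated addition: build up to 2P.
2P: tangent at (59, 52): λ = (3·59² + 39)/(2·52) ≡ 54/25. 25⁻¹ ≡ 19 (mod 79), so λ ≡ 54·19 ≡ 78.
  x = λ² - 59 - 59 = 6084 - 118 ≡ 41; y = λ·(59 - 41) - 52 ≡ 9. → (41, 9)
2P = (41, 9).
Next 3Q:
Repeated addition: build up to 3Q.
2Q: tangent at (75, 21): λ = (3·75² + 39)/(2·21) ≡ 8/42. 42⁻¹ ≡ 32 (mod 79), so λ ≡ 8·32 ≡ 19.
  x = λ² - 75 - 75 = 361 - 150 ≡ 53; y = λ·(75 - 53) - 21 ≡ 2. → (53, 2)
3Q: (53, 2) + (75, 21). λ = (21 - 2)/(75 - 53) ≡ 19/22 mod 79. 22⁻¹ ≡ 18 (mod 79), so λ ≡ 26.
  x = λ² - 53 - 75 = 676 - 128 ≡ 74; y = λ·(53 - 74) - 2 ≡ 5. → (74, 5)
3Q = (74, 5).
Finally 2P + 3Q:
(41, 9) + (74, 5). λ = (5 - 9)/(74 - 41) ≡ 75/33 mod 79. 33⁻¹ ≡ 12 (mod 79) since 33·12 = 396 ≡ 1, so λ ≡ 31.
  x = λ² - 41 - 74 = 961 - 115 ≡ 56; y = λ·(41 - 56) - 9 ≡ 0. → (56, 0)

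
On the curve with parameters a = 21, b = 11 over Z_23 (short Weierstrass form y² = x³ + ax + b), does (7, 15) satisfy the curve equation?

y² = 15² ≡ 18; x³ + 21x + 11 = 501 ≡ 18 (mod 23). 18 = 18.

yes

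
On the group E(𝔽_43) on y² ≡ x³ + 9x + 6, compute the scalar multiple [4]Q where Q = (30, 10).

(14, 9)

Repeated addition: build up to 4Q.
2Q: tangent at (30, 10): λ = (3·30² + 9)/(2·10) ≡ 0/20. 20⁻¹ ≡ 28 (mod 43), so λ ≡ 0·28 ≡ 0.
  x = λ² - 30 - 30 = 0 - 60 ≡ 26; y = λ·(30 - 26) - 10 ≡ 33. → (26, 33)
3Q: (26, 33) + (30, 10). λ = (10 - 33)/(30 - 26) ≡ 20/4 mod 43. 4⁻¹ ≡ 11 (mod 43) since 4·11 = 44 ≡ 1, so λ ≡ 5.
  x = λ² - 26 - 30 = 25 - 56 ≡ 12; y = λ·(26 - 12) - 33 ≡ 37. → (12, 37)
4Q: (12, 37) + (30, 10). λ = (10 - 37)/(30 - 12) ≡ 16/18 mod 43. 18⁻¹ ≡ 12 (mod 43), so λ ≡ 20.
  x = λ² - 12 - 30 = 400 - 42 ≡ 14; y = λ·(12 - 14) - 37 ≡ 9. → (14, 9)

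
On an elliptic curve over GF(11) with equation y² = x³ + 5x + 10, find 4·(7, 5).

Write Q = (7, 5).
Double-and-add on 4 = (100)₂. Start with Q = (7, 5) for the leading 1-bit.
double: tangent at (7, 5): λ = (3·7² + 5)/(2·5) ≡ 9/10. 10⁻¹ ≡ 10 (mod 11) since 10·10 = 100 ≡ 1, so λ ≡ 9·10 ≡ 2.
  x = λ² - 7 - 7 = 4 - 14 ≡ 1; y = λ·(7 - 1) - 5 ≡ 7. → (1, 7)
double: tangent at (1, 7): λ = (3·1² + 5)/(2·7) ≡ 8/3. 3⁻¹ ≡ 4 (mod 11), so λ ≡ 8·4 ≡ 10.
  x = λ² - 1 - 1 = 100 - 2 ≡ 10; y = λ·(1 - 10) - 7 ≡ 2. → (10, 2)

(10, 2)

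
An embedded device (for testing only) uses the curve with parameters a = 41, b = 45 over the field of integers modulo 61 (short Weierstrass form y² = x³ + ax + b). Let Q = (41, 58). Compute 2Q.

(37, 50)

tangent at (41, 58): λ = (3·41² + 41)/(2·58) ≡ 21/55. 55⁻¹ ≡ 10 (mod 61), so λ ≡ 21·10 ≡ 27.
  x = λ² - 41 - 41 = 729 - 82 ≡ 37; y = λ·(41 - 37) - 58 ≡ 50. → (37, 50)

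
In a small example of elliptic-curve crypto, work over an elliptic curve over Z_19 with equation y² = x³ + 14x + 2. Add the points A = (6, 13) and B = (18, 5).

(6, 13) + (18, 5). λ = (5 - 13)/(18 - 6) ≡ 11/12 mod 19. 12⁻¹ ≡ 8 (mod 19), so λ ≡ 12.
  x = λ² - 6 - 18 = 144 - 24 ≡ 6; y = λ·(6 - 6) - 13 ≡ 6. → (6, 6)

(6, 6)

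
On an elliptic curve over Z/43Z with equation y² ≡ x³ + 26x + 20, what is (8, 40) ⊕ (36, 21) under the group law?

(5, 24)

(8, 40) + (36, 21). λ = (21 - 40)/(36 - 8) ≡ 24/28 mod 43. 28⁻¹ ≡ 20 (mod 43), so λ ≡ 7.
  x = λ² - 8 - 36 = 49 - 44 ≡ 5; y = λ·(8 - 5) - 40 ≡ 24. → (5, 24)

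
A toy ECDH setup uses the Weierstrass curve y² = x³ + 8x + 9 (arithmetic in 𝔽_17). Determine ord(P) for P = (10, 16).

2P: tangent at (10, 16): λ = (3·10² + 8)/(2·16) ≡ 2/15. 15⁻¹ ≡ 8 (mod 17) since 15·8 = 120 ≡ 1, so λ ≡ 2·8 ≡ 16.
  x = λ² - 10 - 10 = 256 - 20 ≡ 15; y = λ·(10 - 15) - 16 ≡ 6. → (15, 6)
3P: (15, 6) + (10, 16). λ = (16 - 6)/(10 - 15) ≡ 10/12 mod 17. 12⁻¹ ≡ 10 (mod 17) since 12·10 = 120 ≡ 1, so λ ≡ 15.
  x = λ² - 15 - 10 = 225 - 25 ≡ 13; y = λ·(15 - 13) - 6 ≡ 7. → (13, 7)
4P: (13, 7) + (10, 16). λ = (16 - 7)/(10 - 13) ≡ 9/14 mod 17. 14⁻¹ ≡ 11 (mod 17) since 14·11 = 154 ≡ 1, so λ ≡ 14.
  x = λ² - 13 - 10 = 196 - 23 ≡ 3; y = λ·(13 - 3) - 7 ≡ 14. → (3, 14)
5P: (3, 14) + (10, 16). λ = (16 - 14)/(10 - 3) ≡ 2/7 mod 17. 7⁻¹ ≡ 5 (mod 17) since 7·5 = 35 ≡ 1, so λ ≡ 10.
  x = λ² - 3 - 10 = 100 - 13 ≡ 2; y = λ·(3 - 2) - 14 ≡ 13. → (2, 13)
6P: (2, 13) + (10, 16). λ = (16 - 13)/(10 - 2) ≡ 3/8 mod 17. 8⁻¹ ≡ 15 (mod 17) since 8·15 = 120 ≡ 1, so λ ≡ 11.
  x = λ² - 2 - 10 = 121 - 12 ≡ 7; y = λ·(2 - 7) - 13 ≡ 0. → (7, 0)
7P: (7, 0) + (10, 16). λ = (16 - 0)/(10 - 7) ≡ 16/3 mod 17. 3⁻¹ ≡ 6 (mod 17), so λ ≡ 11.
  x = λ² - 7 - 10 = 121 - 17 ≡ 2; y = λ·(7 - 2) - 0 ≡ 4. → (2, 4)
8P: (2, 4) + (10, 16). λ = (16 - 4)/(10 - 2) ≡ 12/8 mod 17. 8⁻¹ ≡ 15 (mod 17), so λ ≡ 10.
  x = λ² - 2 - 10 = 100 - 12 ≡ 3; y = λ·(2 - 3) - 4 ≡ 3. → (3, 3)
9P: (3, 3) + (10, 16). λ = (16 - 3)/(10 - 3) ≡ 13/7 mod 17. 7⁻¹ ≡ 5 (mod 17) since 7·5 = 35 ≡ 1, so λ ≡ 14.
  x = λ² - 3 - 10 = 196 - 13 ≡ 13; y = λ·(3 - 13) - 3 ≡ 10. → (13, 10)
10P: (13, 10) + (10, 16). λ = (16 - 10)/(10 - 13) ≡ 6/14 mod 17. 14⁻¹ ≡ 11 (mod 17), so λ ≡ 15.
  x = λ² - 13 - 10 = 225 - 23 ≡ 15; y = λ·(13 - 15) - 10 ≡ 11. → (15, 11)
11P: (15, 11) + (10, 16). λ = (16 - 11)/(10 - 15) ≡ 5/12 mod 17. 12⁻¹ ≡ 10 (mod 17), so λ ≡ 16.
  x = λ² - 15 - 10 = 256 - 25 ≡ 10; y = λ·(15 - 10) - 11 ≡ 1. → (10, 1)
12P: (10, 1) + (10, 16): same x and y₁ ≡ -y₂, so the sum is O.
12P = O, so the order is 12.

12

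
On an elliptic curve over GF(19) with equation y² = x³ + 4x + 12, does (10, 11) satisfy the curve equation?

yes

y² = 11² ≡ 7; x³ + 4x + 12 = 1052 ≡ 7 (mod 19). 7 = 7.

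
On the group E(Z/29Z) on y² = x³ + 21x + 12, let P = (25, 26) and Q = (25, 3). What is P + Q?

The two points share x = 25 and their y-coordinates satisfy 26 + 3 ≡ 0 (mod 29), so they are inverses. Their sum is O.

O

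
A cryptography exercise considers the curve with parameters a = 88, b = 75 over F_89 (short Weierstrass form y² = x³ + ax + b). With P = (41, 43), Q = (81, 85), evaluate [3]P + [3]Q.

(39, 9)

First 3P:
Repeated addition: build up to 3P.
2P: tangent at (41, 43): λ = (3·41² + 88)/(2·43) ≡ 58/86. 86⁻¹ ≡ 59 (mod 89), so λ ≡ 58·59 ≡ 40.
  x = λ² - 41 - 41 = 1600 - 82 ≡ 5; y = λ·(41 - 5) - 43 ≡ 62. → (5, 62)
3P: (5, 62) + (41, 43). λ = (43 - 62)/(41 - 5) ≡ 70/36 mod 89. 36⁻¹ ≡ 47 (mod 89), so λ ≡ 86.
  x = λ² - 5 - 41 = 7396 - 46 ≡ 52; y = λ·(5 - 52) - 62 ≡ 79. → (52, 79)
3P = (52, 79).
Next 3Q:
Repeated addition: build up to 3Q.
2Q: tangent at (81, 85): λ = (3·81² + 88)/(2·85) ≡ 13/81. 81⁻¹ ≡ 11 (mod 89), so λ ≡ 13·11 ≡ 54.
  x = λ² - 81 - 81 = 2916 - 162 ≡ 84; y = λ·(81 - 84) - 85 ≡ 20. → (84, 20)
3Q: (84, 20) + (81, 85). λ = (85 - 20)/(81 - 84) ≡ 65/86 mod 89. 86⁻¹ ≡ 59 (mod 89), so λ ≡ 8.
  x = λ² - 84 - 81 = 64 - 165 ≡ 77; y = λ·(84 - 77) - 20 ≡ 36. → (77, 36)
3Q = (77, 36).
Finally 3P + 3Q:
(52, 79) + (77, 36). λ = (36 - 79)/(77 - 52) ≡ 46/25 mod 89. 25⁻¹ ≡ 57 (mod 89), so λ ≡ 41.
  x = λ² - 52 - 77 = 1681 - 129 ≡ 39; y = λ·(52 - 39) - 79 ≡ 9. → (39, 9)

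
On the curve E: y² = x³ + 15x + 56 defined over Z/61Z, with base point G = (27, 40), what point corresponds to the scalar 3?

Repeated addition: build up to 3G.
2G: tangent at (27, 40): λ = (3·27² + 15)/(2·40) ≡ 6/19. 19⁻¹ ≡ 45 (mod 61), so λ ≡ 6·45 ≡ 26.
  x = λ² - 27 - 27 = 676 - 54 ≡ 12; y = λ·(27 - 12) - 40 ≡ 45. → (12, 45)
3G: (12, 45) + (27, 40). λ = (40 - 45)/(27 - 12) ≡ 56/15 mod 61. 15⁻¹ ≡ 57 (mod 61), so λ ≡ 20.
  x = λ² - 12 - 27 = 400 - 39 ≡ 56; y = λ·(12 - 56) - 45 ≡ 51. → (56, 51)

(56, 51)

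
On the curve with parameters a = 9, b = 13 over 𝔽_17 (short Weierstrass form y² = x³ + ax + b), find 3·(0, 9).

Write G = (0, 9).
Repeated addition: build up to 3G.
2G: tangent at (0, 9): λ = (3·0² + 9)/(2·9) ≡ 9/1. 1⁻¹ ≡ 1 (mod 17) since 1·1 = 1 ≡ 1, so λ ≡ 9·1 ≡ 9.
  x = λ² - 0 - 0 = 81 - 0 ≡ 13; y = λ·(0 - 13) - 9 ≡ 10. → (13, 10)
3G: (13, 10) + (0, 9). λ = (9 - 10)/(0 - 13) ≡ 16/4 mod 17. 4⁻¹ ≡ 13 (mod 17), so λ ≡ 4.
  x = λ² - 13 - 0 = 16 - 13 ≡ 3; y = λ·(13 - 3) - 10 ≡ 13. → (3, 13)

(3, 13)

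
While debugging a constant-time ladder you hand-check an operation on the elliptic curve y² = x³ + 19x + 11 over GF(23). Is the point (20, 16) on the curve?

no

y² = 16² ≡ 3; x³ + 19x + 11 = 8391 ≡ 19 (mod 23). 3 ≠ 19.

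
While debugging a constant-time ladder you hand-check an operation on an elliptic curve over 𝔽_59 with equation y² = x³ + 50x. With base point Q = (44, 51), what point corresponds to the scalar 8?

Repeated addition: build up to 8Q.
2Q: tangent at (44, 51): λ = (3·44² + 50)/(2·51) ≡ 17/43. 43⁻¹ ≡ 11 (mod 59) since 43·11 = 473 ≡ 1, so λ ≡ 17·11 ≡ 10.
  x = λ² - 44 - 44 = 100 - 88 ≡ 12; y = λ·(44 - 12) - 51 ≡ 33. → (12, 33)
3Q: (12, 33) + (44, 51). λ = (51 - 33)/(44 - 12) ≡ 18/32 mod 59. 32⁻¹ ≡ 24 (mod 59), so λ ≡ 19.
  x = λ² - 12 - 44 = 361 - 56 ≡ 10; y = λ·(12 - 10) - 33 ≡ 5. → (10, 5)
4Q: (10, 5) + (44, 51). λ = (51 - 5)/(44 - 10) ≡ 46/34 mod 59. 34⁻¹ ≡ 33 (mod 59) since 34·33 = 1122 ≡ 1, so λ ≡ 43.
  x = λ² - 10 - 44 = 1849 - 54 ≡ 25; y = λ·(10 - 25) - 5 ≡ 58. → (25, 58)
5Q: (25, 58) + (44, 51). λ = (51 - 58)/(44 - 25) ≡ 52/19 mod 59. 19⁻¹ ≡ 28 (mod 59), so λ ≡ 40.
  x = λ² - 25 - 44 = 1600 - 69 ≡ 56; y = λ·(25 - 56) - 58 ≡ 0. → (56, 0)
6Q: (56, 0) + (44, 51). λ = (51 - 0)/(44 - 56) ≡ 51/47 mod 59. 47⁻¹ ≡ 54 (mod 59), so λ ≡ 40.
  x = λ² - 56 - 44 = 1600 - 100 ≡ 25; y = λ·(56 - 25) - 0 ≡ 1. → (25, 1)
7Q: (25, 1) + (44, 51). λ = (51 - 1)/(44 - 25) ≡ 50/19 mod 59. 19⁻¹ ≡ 28 (mod 59) since 19·28 = 532 ≡ 1, so λ ≡ 43.
  x = λ² - 25 - 44 = 1849 - 69 ≡ 10; y = λ·(25 - 10) - 1 ≡ 54. → (10, 54)
8Q: (10, 54) + (44, 51). λ = (51 - 54)/(44 - 10) ≡ 56/34 mod 59. 34⁻¹ ≡ 33 (mod 59) since 34·33 = 1122 ≡ 1, so λ ≡ 19.
  x = λ² - 10 - 44 = 361 - 54 ≡ 12; y = λ·(10 - 12) - 54 ≡ 26. → (12, 26)

(12, 26)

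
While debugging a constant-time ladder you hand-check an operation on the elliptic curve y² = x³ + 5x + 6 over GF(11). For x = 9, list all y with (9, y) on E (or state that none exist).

x³ + 5x + 6 = 780 ≡ 10 (mod 11).
10 is a non-residue mod 11; no y exists.

none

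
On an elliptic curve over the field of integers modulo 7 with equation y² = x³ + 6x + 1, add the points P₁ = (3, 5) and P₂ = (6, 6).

(2, 0)

(3, 5) + (6, 6). λ = (6 - 5)/(6 - 3) ≡ 1/3 mod 7. 3⁻¹ ≡ 5 (mod 7), so λ ≡ 5.
  x = λ² - 3 - 6 = 25 - 9 ≡ 2; y = λ·(3 - 2) - 5 ≡ 0. → (2, 0)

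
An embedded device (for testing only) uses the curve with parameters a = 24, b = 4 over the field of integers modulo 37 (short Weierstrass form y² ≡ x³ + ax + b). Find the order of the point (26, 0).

2P: (26, 0) + (26, 0): same x and y₁ ≡ -y₂, so the sum is O.
2P = O, so the order is 2.

2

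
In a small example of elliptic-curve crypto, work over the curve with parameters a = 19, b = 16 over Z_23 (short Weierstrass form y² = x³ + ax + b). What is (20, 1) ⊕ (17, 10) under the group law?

(20, 1) + (17, 10). λ = (10 - 1)/(17 - 20) ≡ 9/20 mod 23. 20⁻¹ ≡ 15 (mod 23), so λ ≡ 20.
  x = λ² - 20 - 17 = 400 - 37 ≡ 18; y = λ·(20 - 18) - 1 ≡ 16. → (18, 16)

(18, 16)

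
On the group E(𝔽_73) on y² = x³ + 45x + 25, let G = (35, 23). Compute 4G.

(44, 10)

Double-and-add on 4 = (100)₂. Start with G = (35, 23) for the leading 1-bit.
double: tangent at (35, 23): λ = (3·35² + 45)/(2·23) ≡ 70/46. 46⁻¹ ≡ 27 (mod 73), so λ ≡ 70·27 ≡ 65.
  x = λ² - 35 - 35 = 4225 - 70 ≡ 67; y = λ·(35 - 67) - 23 ≡ 14. → (67, 14)
double: tangent at (67, 14): λ = (3·67² + 45)/(2·14) ≡ 7/28. 28⁻¹ ≡ 60 (mod 73), so λ ≡ 7·60 ≡ 55.
  x = λ² - 67 - 67 = 3025 - 134 ≡ 44; y = λ·(67 - 44) - 14 ≡ 10. → (44, 10)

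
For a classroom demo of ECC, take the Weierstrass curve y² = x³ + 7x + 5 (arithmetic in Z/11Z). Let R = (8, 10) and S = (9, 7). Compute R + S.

(3, 8)

(8, 10) + (9, 7). λ = (7 - 10)/(9 - 8) ≡ 8/1 mod 11. 1⁻¹ ≡ 1 (mod 11), so λ ≡ 8.
  x = λ² - 8 - 9 = 64 - 17 ≡ 3; y = λ·(8 - 3) - 10 ≡ 8. → (3, 8)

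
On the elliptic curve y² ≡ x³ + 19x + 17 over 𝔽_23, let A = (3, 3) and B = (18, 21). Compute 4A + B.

(20, 5)

First 4A:
Double-and-add on 4 = (100)₂. Start with A = (3, 3) for the leading 1-bit.
double: tangent at (3, 3): λ = (3·3² + 19)/(2·3) ≡ 0/6. 6⁻¹ ≡ 4 (mod 23), so λ ≡ 0·4 ≡ 0.
  x = λ² - 3 - 3 = 0 - 6 ≡ 17; y = λ·(3 - 17) - 3 ≡ 20. → (17, 20)
double: tangent at (17, 20): λ = (3·17² + 19)/(2·20) ≡ 12/17. 17⁻¹ ≡ 19 (mod 23), so λ ≡ 12·19 ≡ 21.
  x = λ² - 17 - 17 = 441 - 34 ≡ 16; y = λ·(17 - 16) - 20 ≡ 1. → (16, 1)
4A = (16, 1).
Finally 4A + B:
(16, 1) + (18, 21). λ = (21 - 1)/(18 - 16) ≡ 20/2 mod 23. 2⁻¹ ≡ 12 (mod 23), so λ ≡ 10.
  x = λ² - 16 - 18 = 100 - 34 ≡ 20; y = λ·(16 - 20) - 1 ≡ 5. → (20, 5)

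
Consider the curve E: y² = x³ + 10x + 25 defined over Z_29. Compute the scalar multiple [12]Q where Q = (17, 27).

Double-and-add on 12 = (1100)₂. Start with Q = (17, 27) for the leading 1-bit.
double: tangent at (17, 27): λ = (3·17² + 10)/(2·27) ≡ 7/25. 25⁻¹ ≡ 7 (mod 29) since 25·7 = 175 ≡ 1, so λ ≡ 7·7 ≡ 20.
  x = λ² - 17 - 17 = 400 - 34 ≡ 18; y = λ·(17 - 18) - 27 ≡ 11. → (18, 11)
add Q: (18, 11) + (17, 27). λ = (27 - 11)/(17 - 18) ≡ 16/28 mod 29. 28⁻¹ ≡ 28 (mod 29), so λ ≡ 13.
  x = λ² - 18 - 17 = 169 - 35 ≡ 18; y = λ·(18 - 18) - 11 ≡ 18. → (18, 18)
double: tangent at (18, 18): λ = (3·18² + 10)/(2·18) ≡ 25/7. 7⁻¹ ≡ 25 (mod 29) since 7·25 = 175 ≡ 1, so λ ≡ 25·25 ≡ 16.
  x = λ² - 18 - 18 = 256 - 36 ≡ 17; y = λ·(18 - 17) - 18 ≡ 27. → (17, 27)
double: tangent at (17, 27): λ = (3·17² + 10)/(2·27) ≡ 7/25. 25⁻¹ ≡ 7 (mod 29) since 25·7 = 175 ≡ 1, so λ ≡ 7·7 ≡ 20.
  x = λ² - 17 - 17 = 400 - 34 ≡ 18; y = λ·(17 - 18) - 27 ≡ 11. → (18, 11)

(18, 11)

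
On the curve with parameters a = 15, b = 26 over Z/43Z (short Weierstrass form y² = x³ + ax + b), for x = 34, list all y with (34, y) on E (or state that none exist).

none

x³ + 15x + 26 = 39840 ≡ 22 (mod 43).
22 is a non-residue mod 43; no y exists.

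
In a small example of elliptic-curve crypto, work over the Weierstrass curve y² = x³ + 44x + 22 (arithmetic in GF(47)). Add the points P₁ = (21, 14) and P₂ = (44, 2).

(41, 23)

(21, 14) + (44, 2). λ = (2 - 14)/(44 - 21) ≡ 35/23 mod 47. 23⁻¹ ≡ 45 (mod 47), so λ ≡ 24.
  x = λ² - 21 - 44 = 576 - 65 ≡ 41; y = λ·(21 - 41) - 14 ≡ 23. → (41, 23)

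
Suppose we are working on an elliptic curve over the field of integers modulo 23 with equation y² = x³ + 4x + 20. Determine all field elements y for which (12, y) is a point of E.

x³ + 4x + 20 = 1796 ≡ 2 (mod 23).
Square roots of 2 mod 23: 5 and 18 (since 5² = 25 ≡ 2).

5, 18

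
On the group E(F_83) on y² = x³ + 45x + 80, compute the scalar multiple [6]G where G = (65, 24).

Double-and-add on 6 = (110)₂. Start with G = (65, 24) for the leading 1-bit.
double: tangent at (65, 24): λ = (3·65² + 45)/(2·24) ≡ 21/48. 48⁻¹ ≡ 64 (mod 83), so λ ≡ 21·64 ≡ 16.
  x = λ² - 65 - 65 = 256 - 130 ≡ 43; y = λ·(65 - 43) - 24 ≡ 79. → (43, 79)
add G: (43, 79) + (65, 24). λ = (24 - 79)/(65 - 43) ≡ 28/22 mod 83. 22⁻¹ ≡ 34 (mod 83), so λ ≡ 39.
  x = λ² - 43 - 65 = 1521 - 108 ≡ 2; y = λ·(43 - 2) - 79 ≡ 26. → (2, 26)
double: tangent at (2, 26): λ = (3·2² + 45)/(2·26) ≡ 57/52. 52⁻¹ ≡ 8 (mod 83) since 52·8 = 416 ≡ 1, so λ ≡ 57·8 ≡ 41.
  x = λ² - 2 - 2 = 1681 - 4 ≡ 17; y = λ·(2 - 17) - 26 ≡ 23. → (17, 23)

(17, 23)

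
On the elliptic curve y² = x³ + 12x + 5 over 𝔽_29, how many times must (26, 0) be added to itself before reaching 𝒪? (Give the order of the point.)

2

2P: (26, 0) + (26, 0): same x and y₁ ≡ -y₂, so the sum is 𝒪.
2P = 𝒪, so the order is 2.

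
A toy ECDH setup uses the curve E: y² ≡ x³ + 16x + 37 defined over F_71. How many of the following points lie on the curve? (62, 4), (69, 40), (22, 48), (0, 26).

3

(62, 4): 4² ≡ 16, rhs ≡ 16 → on.
(69, 40): 40² ≡ 38, rhs ≡ 68 → off.
(22, 48): 48² ≡ 32, rhs ≡ 32 → on.
(0, 26): 26² ≡ 37, rhs ≡ 37 → on.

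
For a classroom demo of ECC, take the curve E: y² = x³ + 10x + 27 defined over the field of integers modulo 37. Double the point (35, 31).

tangent at (35, 31): λ = (3·35² + 10)/(2·31) ≡ 22/25. 25⁻¹ ≡ 3 (mod 37) since 25·3 = 75 ≡ 1, so λ ≡ 22·3 ≡ 29.
  x = λ² - 35 - 35 = 841 - 70 ≡ 31; y = λ·(35 - 31) - 31 ≡ 11. → (31, 11)

(31, 11)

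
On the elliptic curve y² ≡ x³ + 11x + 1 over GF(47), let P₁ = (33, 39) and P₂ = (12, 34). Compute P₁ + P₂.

(6, 1)

(33, 39) + (12, 34). λ = (34 - 39)/(12 - 33) ≡ 42/26 mod 47. 26⁻¹ ≡ 38 (mod 47) since 26·38 = 988 ≡ 1, so λ ≡ 45.
  x = λ² - 33 - 12 = 2025 - 45 ≡ 6; y = λ·(33 - 6) - 39 ≡ 1. → (6, 1)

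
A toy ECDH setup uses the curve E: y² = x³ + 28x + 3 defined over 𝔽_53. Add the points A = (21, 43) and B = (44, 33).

(47, 19)

(21, 43) + (44, 33). λ = (33 - 43)/(44 - 21) ≡ 43/23 mod 53. 23⁻¹ ≡ 30 (mod 53), so λ ≡ 18.
  x = λ² - 21 - 44 = 324 - 65 ≡ 47; y = λ·(21 - 47) - 43 ≡ 19. → (47, 19)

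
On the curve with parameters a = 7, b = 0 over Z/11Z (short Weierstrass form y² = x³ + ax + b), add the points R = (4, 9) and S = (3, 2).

(4, 9) + (3, 2). λ = (2 - 9)/(3 - 4) ≡ 4/10 mod 11. 10⁻¹ ≡ 10 (mod 11), so λ ≡ 7.
  x = λ² - 4 - 3 = 49 - 7 ≡ 9; y = λ·(4 - 9) - 9 ≡ 0. → (9, 0)

(9, 0)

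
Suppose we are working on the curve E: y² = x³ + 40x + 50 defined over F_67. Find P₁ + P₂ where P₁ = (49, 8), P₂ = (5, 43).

(49, 8) + (5, 43). λ = (43 - 8)/(5 - 49) ≡ 35/23 mod 67. 23⁻¹ ≡ 35 (mod 67), so λ ≡ 19.
  x = λ² - 49 - 5 = 361 - 54 ≡ 39; y = λ·(49 - 39) - 8 ≡ 48. → (39, 48)

(39, 48)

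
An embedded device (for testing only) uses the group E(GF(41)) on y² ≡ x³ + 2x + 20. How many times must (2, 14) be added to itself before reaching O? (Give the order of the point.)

2P: tangent at (2, 14): λ = (3·2² + 2)/(2·14) ≡ 14/28. 28⁻¹ ≡ 22 (mod 41), so λ ≡ 14·22 ≡ 21.
  x = λ² - 2 - 2 = 441 - 4 ≡ 27; y = λ·(2 - 27) - 14 ≡ 35. → (27, 35)
3P: (27, 35) + (2, 14). λ = (14 - 35)/(2 - 27) ≡ 20/16 mod 41. 16⁻¹ ≡ 18 (mod 41), so λ ≡ 32.
  x = λ² - 27 - 2 = 1024 - 29 ≡ 11; y = λ·(27 - 11) - 35 ≡ 26. → (11, 26)
4P: (11, 26) + (2, 14). λ = (14 - 26)/(2 - 11) ≡ 29/32 mod 41. 32⁻¹ ≡ 9 (mod 41), so λ ≡ 15.
  x = λ² - 11 - 2 = 225 - 13 ≡ 7; y = λ·(11 - 7) - 26 ≡ 34. → (7, 34)
5P: (7, 34) + (2, 14). λ = (14 - 34)/(2 - 7) ≡ 21/36 mod 41. 36⁻¹ ≡ 8 (mod 41) since 36·8 = 288 ≡ 1, so λ ≡ 4.
  x = λ² - 7 - 2 = 16 - 9 ≡ 7; y = λ·(7 - 7) - 34 ≡ 7. → (7, 7)
6P: (7, 7) + (2, 14). λ = (14 - 7)/(2 - 7) ≡ 7/36 mod 41. 36⁻¹ ≡ 8 (mod 41) since 36·8 = 288 ≡ 1, so λ ≡ 15.
  x = λ² - 7 - 2 = 225 - 9 ≡ 11; y = λ·(7 - 11) - 7 ≡ 15. → (11, 15)
7P: (11, 15) + (2, 14). λ = (14 - 15)/(2 - 11) ≡ 40/32 mod 41. 32⁻¹ ≡ 9 (mod 41) since 32·9 = 288 ≡ 1, so λ ≡ 32.
  x = λ² - 11 - 2 = 1024 - 13 ≡ 27; y = λ·(11 - 27) - 15 ≡ 6. → (27, 6)
8P: (27, 6) + (2, 14). λ = (14 - 6)/(2 - 27) ≡ 8/16 mod 41. 16⁻¹ ≡ 18 (mod 41), so λ ≡ 21.
  x = λ² - 27 - 2 = 441 - 29 ≡ 2; y = λ·(27 - 2) - 6 ≡ 27. → (2, 27)
9P: (2, 27) + (2, 14): same x and y₁ ≡ -y₂, so the sum is O.
9P = O, so the order is 9.

9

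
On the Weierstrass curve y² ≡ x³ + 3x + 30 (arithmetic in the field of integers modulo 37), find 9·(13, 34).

(15, 34)

Write Q = (13, 34).
Repeated addition: build up to 9Q.
2Q: tangent at (13, 34): λ = (3·13² + 3)/(2·34) ≡ 29/31. 31⁻¹ ≡ 6 (mod 37), so λ ≡ 29·6 ≡ 26.
  x = λ² - 13 - 13 = 676 - 26 ≡ 21; y = λ·(13 - 21) - 34 ≡ 17. → (21, 17)
3Q: (21, 17) + (13, 34). λ = (34 - 17)/(13 - 21) ≡ 17/29 mod 37. 29⁻¹ ≡ 23 (mod 37), so λ ≡ 21.
  x = λ² - 21 - 13 = 441 - 34 ≡ 0; y = λ·(21 - 0) - 17 ≡ 17. → (0, 17)
4Q: (0, 17) + (13, 34). λ = (34 - 17)/(13 - 0) ≡ 17/13 mod 37. 13⁻¹ ≡ 20 (mod 37), so λ ≡ 7.
  x = λ² - 0 - 13 = 49 - 13 ≡ 36; y = λ·(0 - 36) - 17 ≡ 27. → (36, 27)
5Q: (36, 27) + (13, 34). λ = (34 - 27)/(13 - 36) ≡ 7/14 mod 37. 14⁻¹ ≡ 8 (mod 37) since 14·8 = 112 ≡ 1, so λ ≡ 19.
  x = λ² - 36 - 13 = 361 - 49 ≡ 16; y = λ·(36 - 16) - 27 ≡ 20. → (16, 20)
6Q: (16, 20) + (13, 34). λ = (34 - 20)/(13 - 16) ≡ 14/34 mod 37. 34⁻¹ ≡ 12 (mod 37) since 34·12 = 408 ≡ 1, so λ ≡ 20.
  x = λ² - 16 - 13 = 400 - 29 ≡ 1; y = λ·(16 - 1) - 20 ≡ 21. → (1, 21)
7Q: (1, 21) + (13, 34). λ = (34 - 21)/(13 - 1) ≡ 13/12 mod 37. 12⁻¹ ≡ 34 (mod 37) since 12·34 = 408 ≡ 1, so λ ≡ 35.
  x = λ² - 1 - 13 = 1225 - 14 ≡ 27; y = λ·(1 - 27) - 21 ≡ 31. → (27, 31)
8Q: (27, 31) + (13, 34). λ = (34 - 31)/(13 - 27) ≡ 3/23 mod 37. 23⁻¹ ≡ 29 (mod 37), so λ ≡ 13.
  x = λ² - 27 - 13 = 169 - 40 ≡ 18; y = λ·(27 - 18) - 31 ≡ 12. → (18, 12)
9Q: (18, 12) + (13, 34). λ = (34 - 12)/(13 - 18) ≡ 22/32 mod 37. 32⁻¹ ≡ 22 (mod 37), so λ ≡ 3.
  x = λ² - 18 - 13 = 9 - 31 ≡ 15; y = λ·(18 - 15) - 12 ≡ 34. → (15, 34)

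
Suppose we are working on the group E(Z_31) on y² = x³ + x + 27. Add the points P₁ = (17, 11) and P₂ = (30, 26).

(17, 11) + (30, 26). λ = (26 - 11)/(30 - 17) ≡ 15/13 mod 31. 13⁻¹ ≡ 12 (mod 31) since 13·12 = 156 ≡ 1, so λ ≡ 25.
  x = λ² - 17 - 30 = 625 - 47 ≡ 20; y = λ·(17 - 20) - 11 ≡ 7. → (20, 7)

(20, 7)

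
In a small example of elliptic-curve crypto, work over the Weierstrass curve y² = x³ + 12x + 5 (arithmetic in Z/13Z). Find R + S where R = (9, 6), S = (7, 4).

(9, 6) + (7, 4). λ = (4 - 6)/(7 - 9) ≡ 11/11 mod 13. 11⁻¹ ≡ 6 (mod 13) since 11·6 = 66 ≡ 1, so λ ≡ 1.
  x = λ² - 9 - 7 = 1 - 16 ≡ 11; y = λ·(9 - 11) - 6 ≡ 5. → (11, 5)

(11, 5)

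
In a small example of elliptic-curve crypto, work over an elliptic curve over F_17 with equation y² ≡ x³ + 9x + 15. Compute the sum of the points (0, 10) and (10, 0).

(0, 10) + (10, 0). λ = (0 - 10)/(10 - 0) ≡ 7/10 mod 17. 10⁻¹ ≡ 12 (mod 17), so λ ≡ 16.
  x = λ² - 0 - 10 = 256 - 10 ≡ 8; y = λ·(0 - 8) - 10 ≡ 15. → (8, 15)

(8, 15)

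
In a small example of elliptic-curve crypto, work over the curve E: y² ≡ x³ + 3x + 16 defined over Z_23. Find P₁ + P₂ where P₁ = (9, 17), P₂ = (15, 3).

(7, 9)

(9, 17) + (15, 3). λ = (3 - 17)/(15 - 9) ≡ 9/6 mod 23. 6⁻¹ ≡ 4 (mod 23), so λ ≡ 13.
  x = λ² - 9 - 15 = 169 - 24 ≡ 7; y = λ·(9 - 7) - 17 ≡ 9. → (7, 9)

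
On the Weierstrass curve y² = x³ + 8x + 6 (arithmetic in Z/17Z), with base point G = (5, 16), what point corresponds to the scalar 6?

Repeated addition: build up to 6G.
2G: tangent at (5, 16): λ = (3·5² + 8)/(2·16) ≡ 15/15. 15⁻¹ ≡ 8 (mod 17), so λ ≡ 15·8 ≡ 1.
  x = λ² - 5 - 5 = 1 - 10 ≡ 8; y = λ·(5 - 8) - 16 ≡ 15. → (8, 15)
3G: (8, 15) + (5, 16). λ = (16 - 15)/(5 - 8) ≡ 1/14 mod 17. 14⁻¹ ≡ 11 (mod 17), so λ ≡ 11.
  x = λ² - 8 - 5 = 121 - 13 ≡ 6; y = λ·(8 - 6) - 15 ≡ 7. → (6, 7)
4G: (6, 7) + (5, 16). λ = (16 - 7)/(5 - 6) ≡ 9/16 mod 17. 16⁻¹ ≡ 16 (mod 17), so λ ≡ 8.
  x = λ² - 6 - 5 = 64 - 11 ≡ 2; y = λ·(6 - 2) - 7 ≡ 8. → (2, 8)
5G: (2, 8) + (5, 16). λ = (16 - 8)/(5 - 2) ≡ 8/3 mod 17. 3⁻¹ ≡ 6 (mod 17) since 3·6 = 18 ≡ 1, so λ ≡ 14.
  x = λ² - 2 - 5 = 196 - 7 ≡ 2; y = λ·(2 - 2) - 8 ≡ 9. → (2, 9)
6G: (2, 9) + (5, 16). λ = (16 - 9)/(5 - 2) ≡ 7/3 mod 17. 3⁻¹ ≡ 6 (mod 17) since 3·6 = 18 ≡ 1, so λ ≡ 8.
  x = λ² - 2 - 5 = 64 - 7 ≡ 6; y = λ·(2 - 6) - 9 ≡ 10. → (6, 10)

(6, 10)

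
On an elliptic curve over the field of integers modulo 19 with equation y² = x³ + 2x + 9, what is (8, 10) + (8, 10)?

tangent at (8, 10): λ = (3·8² + 2)/(2·10) ≡ 4/1. 1⁻¹ ≡ 1 (mod 19), so λ ≡ 4·1 ≡ 4.
  x = λ² - 8 - 8 = 16 - 16 ≡ 0; y = λ·(8 - 0) - 10 ≡ 3. → (0, 3)

(0, 3)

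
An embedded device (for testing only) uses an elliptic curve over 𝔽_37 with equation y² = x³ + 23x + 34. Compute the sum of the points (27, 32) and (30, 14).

(27, 32) + (30, 14). λ = (14 - 32)/(30 - 27) ≡ 19/3 mod 37. 3⁻¹ ≡ 25 (mod 37) since 3·25 = 75 ≡ 1, so λ ≡ 31.
  x = λ² - 27 - 30 = 961 - 57 ≡ 16; y = λ·(27 - 16) - 32 ≡ 13. → (16, 13)

(16, 13)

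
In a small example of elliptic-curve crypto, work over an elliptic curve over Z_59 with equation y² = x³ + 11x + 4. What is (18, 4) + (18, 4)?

(44, 2)

tangent at (18, 4): λ = (3·18² + 11)/(2·4) ≡ 39/8. 8⁻¹ ≡ 37 (mod 59) since 8·37 = 296 ≡ 1, so λ ≡ 39·37 ≡ 27.
  x = λ² - 18 - 18 = 729 - 36 ≡ 44; y = λ·(18 - 44) - 4 ≡ 2. → (44, 2)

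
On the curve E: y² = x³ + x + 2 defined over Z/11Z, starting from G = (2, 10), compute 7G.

Repeated addition: build up to 7G.
2G: tangent at (2, 10): λ = (3·2² + 1)/(2·10) ≡ 2/9. 9⁻¹ ≡ 5 (mod 11), so λ ≡ 2·5 ≡ 10.
  x = λ² - 2 - 2 = 100 - 4 ≡ 8; y = λ·(2 - 8) - 10 ≡ 7. → (8, 7)
3G: (8, 7) + (2, 10). λ = (10 - 7)/(2 - 8) ≡ 3/5 mod 11. 5⁻¹ ≡ 9 (mod 11), so λ ≡ 5.
  x = λ² - 8 - 2 = 25 - 10 ≡ 4; y = λ·(8 - 4) - 7 ≡ 2. → (4, 2)
4G: (4, 2) + (2, 10). λ = (10 - 2)/(2 - 4) ≡ 8/9 mod 11. 9⁻¹ ≡ 5 (mod 11) since 9·5 = 45 ≡ 1, so λ ≡ 7.
  x = λ² - 4 - 2 = 49 - 6 ≡ 10; y = λ·(4 - 10) - 2 ≡ 0. → (10, 0)
5G: (10, 0) + (2, 10). λ = (10 - 0)/(2 - 10) ≡ 10/3 mod 11. 3⁻¹ ≡ 4 (mod 11), so λ ≡ 7.
  x = λ² - 10 - 2 = 49 - 12 ≡ 4; y = λ·(10 - 4) - 0 ≡ 9. → (4, 9)
6G: (4, 9) + (2, 10). λ = (10 - 9)/(2 - 4) ≡ 1/9 mod 11. 9⁻¹ ≡ 5 (mod 11), so λ ≡ 5.
  x = λ² - 4 - 2 = 25 - 6 ≡ 8; y = λ·(4 - 8) - 9 ≡ 4. → (8, 4)
7G: (8, 4) + (2, 10). λ = (10 - 4)/(2 - 8) ≡ 6/5 mod 11. 5⁻¹ ≡ 9 (mod 11), so λ ≡ 10.
  x = λ² - 8 - 2 = 100 - 10 ≡ 2; y = λ·(8 - 2) - 4 ≡ 1. → (2, 1)

(2, 1)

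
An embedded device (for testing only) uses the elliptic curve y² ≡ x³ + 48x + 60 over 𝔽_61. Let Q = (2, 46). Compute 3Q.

(45, 25)

Repeated addition: build up to 3Q.
2Q: tangent at (2, 46): λ = (3·2² + 48)/(2·46) ≡ 60/31. 31⁻¹ ≡ 2 (mod 61), so λ ≡ 60·2 ≡ 59.
  x = λ² - 2 - 2 = 3481 - 4 ≡ 0; y = λ·(2 - 0) - 46 ≡ 11. → (0, 11)
3Q: (0, 11) + (2, 46). λ = (46 - 11)/(2 - 0) ≡ 35/2 mod 61. 2⁻¹ ≡ 31 (mod 61), so λ ≡ 48.
  x = λ² - 0 - 2 = 2304 - 2 ≡ 45; y = λ·(0 - 45) - 11 ≡ 25. → (45, 25)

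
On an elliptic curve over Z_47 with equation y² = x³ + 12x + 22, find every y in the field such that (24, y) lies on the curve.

x³ + 12x + 22 = 14134 ≡ 34 (mod 47).
Square roots of 34 mod 47: 9 and 38 (since 9² = 81 ≡ 34).

9, 38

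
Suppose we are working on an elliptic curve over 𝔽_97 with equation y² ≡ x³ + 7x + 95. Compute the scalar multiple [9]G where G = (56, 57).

(29, 90)

Repeated addition: build up to 9G.
2G: tangent at (56, 57): λ = (3·56² + 7)/(2·57) ≡ 6/17. 17⁻¹ ≡ 40 (mod 97), so λ ≡ 6·40 ≡ 46.
  x = λ² - 56 - 56 = 2116 - 112 ≡ 64; y = λ·(56 - 64) - 57 ≡ 60. → (64, 60)
3G: (64, 60) + (56, 57). λ = (57 - 60)/(56 - 64) ≡ 94/89 mod 97. 89⁻¹ ≡ 12 (mod 97), so λ ≡ 61.
  x = λ² - 64 - 56 = 3721 - 120 ≡ 12; y = λ·(64 - 12) - 60 ≡ 8. → (12, 8)
4G: (12, 8) + (56, 57). λ = (57 - 8)/(56 - 12) ≡ 49/44 mod 97. 44⁻¹ ≡ 86 (mod 97) since 44·86 = 3784 ≡ 1, so λ ≡ 43.
  x = λ² - 12 - 56 = 1849 - 68 ≡ 35; y = λ·(12 - 35) - 8 ≡ 70. → (35, 70)
5G: (35, 70) + (56, 57). λ = (57 - 70)/(56 - 35) ≡ 84/21 mod 97. 21⁻¹ ≡ 37 (mod 97), so λ ≡ 4.
  x = λ² - 35 - 56 = 16 - 91 ≡ 22; y = λ·(35 - 22) - 70 ≡ 79. → (22, 79)
6G: (22, 79) + (56, 57). λ = (57 - 79)/(56 - 22) ≡ 75/34 mod 97. 34⁻¹ ≡ 20 (mod 97) since 34·20 = 680 ≡ 1, so λ ≡ 45.
  x = λ² - 22 - 56 = 2025 - 78 ≡ 7; y = λ·(22 - 7) - 79 ≡ 14. → (7, 14)
7G: (7, 14) + (56, 57). λ = (57 - 14)/(56 - 7) ≡ 43/49 mod 97. 49⁻¹ ≡ 2 (mod 97), so λ ≡ 86.
  x = λ² - 7 - 56 = 7396 - 63 ≡ 58; y = λ·(7 - 58) - 14 ≡ 62. → (58, 62)
8G: (58, 62) + (56, 57). λ = (57 - 62)/(56 - 58) ≡ 92/95 mod 97. 95⁻¹ ≡ 48 (mod 97), so λ ≡ 51.
  x = λ² - 58 - 56 = 2601 - 114 ≡ 62; y = λ·(58 - 62) - 62 ≡ 25. → (62, 25)
9G: (62, 25) + (56, 57). λ = (57 - 25)/(56 - 62) ≡ 32/91 mod 97. 91⁻¹ ≡ 16 (mod 97), so λ ≡ 27.
  x = λ² - 62 - 56 = 729 - 118 ≡ 29; y = λ·(62 - 29) - 25 ≡ 90. → (29, 90)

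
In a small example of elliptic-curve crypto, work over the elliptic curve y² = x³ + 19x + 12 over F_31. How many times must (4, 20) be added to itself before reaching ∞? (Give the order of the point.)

7

2P: tangent at (4, 20): λ = (3·4² + 19)/(2·20) ≡ 5/9. 9⁻¹ ≡ 7 (mod 31), so λ ≡ 5·7 ≡ 4.
  x = λ² - 4 - 4 = 16 - 8 ≡ 8; y = λ·(4 - 8) - 20 ≡ 26. → (8, 26)
3P: (8, 26) + (4, 20). λ = (20 - 26)/(4 - 8) ≡ 25/27 mod 31. 27⁻¹ ≡ 23 (mod 31) since 27·23 = 621 ≡ 1, so λ ≡ 17.
  x = λ² - 8 - 4 = 289 - 12 ≡ 29; y = λ·(8 - 29) - 26 ≡ 20. → (29, 20)
4P: (29, 20) + (4, 20). λ = (20 - 20)/(4 - 29) ≡ 0/6 mod 31. 6⁻¹ ≡ 26 (mod 31), so λ ≡ 0.
  x = λ² - 29 - 4 = 0 - 33 ≡ 29; y = λ·(29 - 29) - 20 ≡ 11. → (29, 11)
5P: (29, 11) + (4, 20). λ = (20 - 11)/(4 - 29) ≡ 9/6 mod 31. 6⁻¹ ≡ 26 (mod 31) since 6·26 = 156 ≡ 1, so λ ≡ 17.
  x = λ² - 29 - 4 = 289 - 33 ≡ 8; y = λ·(29 - 8) - 11 ≡ 5. → (8, 5)
6P: (8, 5) + (4, 20). λ = (20 - 5)/(4 - 8) ≡ 15/27 mod 31. 27⁻¹ ≡ 23 (mod 31) since 27·23 = 621 ≡ 1, so λ ≡ 4.
  x = λ² - 8 - 4 = 16 - 12 ≡ 4; y = λ·(8 - 4) - 5 ≡ 11. → (4, 11)
7P: (4, 11) + (4, 20): same x and y₁ ≡ -y₂, so the sum is ∞.
7P = ∞, so the order is 7.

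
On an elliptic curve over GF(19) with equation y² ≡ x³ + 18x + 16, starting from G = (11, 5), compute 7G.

(11, 14)

Repeated addition: build up to 7G.
2G: tangent at (11, 5): λ = (3·11² + 18)/(2·5) ≡ 1/10. 10⁻¹ ≡ 2 (mod 19), so λ ≡ 1·2 ≡ 2.
  x = λ² - 11 - 11 = 4 - 22 ≡ 1; y = λ·(11 - 1) - 5 ≡ 15. → (1, 15)
3G: (1, 15) + (11, 5). λ = (5 - 15)/(11 - 1) ≡ 9/10 mod 19. 10⁻¹ ≡ 2 (mod 19), so λ ≡ 18.
  x = λ² - 1 - 11 = 324 - 12 ≡ 8; y = λ·(1 - 8) - 15 ≡ 11. → (8, 11)
4G: (8, 11) + (11, 5). λ = (5 - 11)/(11 - 8) ≡ 13/3 mod 19. 3⁻¹ ≡ 13 (mod 19) since 3·13 = 39 ≡ 1, so λ ≡ 17.
  x = λ² - 8 - 11 = 289 - 19 ≡ 4; y = λ·(8 - 4) - 11 ≡ 0. → (4, 0)
5G: (4, 0) + (11, 5). λ = (5 - 0)/(11 - 4) ≡ 5/7 mod 19. 7⁻¹ ≡ 11 (mod 19), so λ ≡ 17.
  x = λ² - 4 - 11 = 289 - 15 ≡ 8; y = λ·(4 - 8) - 0 ≡ 8. → (8, 8)
6G: (8, 8) + (11, 5). λ = (5 - 8)/(11 - 8) ≡ 16/3 mod 19. 3⁻¹ ≡ 13 (mod 19) since 3·13 = 39 ≡ 1, so λ ≡ 18.
  x = λ² - 8 - 11 = 324 - 19 ≡ 1; y = λ·(8 - 1) - 8 ≡ 4. → (1, 4)
7G: (1, 4) + (11, 5). λ = (5 - 4)/(11 - 1) ≡ 1/10 mod 19. 10⁻¹ ≡ 2 (mod 19) since 10·2 = 20 ≡ 1, so λ ≡ 2.
  x = λ² - 1 - 11 = 4 - 12 ≡ 11; y = λ·(1 - 11) - 4 ≡ 14. → (11, 14)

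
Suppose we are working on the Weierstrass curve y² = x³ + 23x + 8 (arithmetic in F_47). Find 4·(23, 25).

(27, 33)

Write P = (23, 25).
Double-and-add on 4 = (100)₂. Start with P = (23, 25) for the leading 1-bit.
double: tangent at (23, 25): λ = (3·23² + 23)/(2·25) ≡ 12/3. 3⁻¹ ≡ 16 (mod 47), so λ ≡ 12·16 ≡ 4.
  x = λ² - 23 - 23 = 16 - 46 ≡ 17; y = λ·(23 - 17) - 25 ≡ 46. → (17, 46)
double: tangent at (17, 46): λ = (3·17² + 23)/(2·46) ≡ 44/45. 45⁻¹ ≡ 23 (mod 47) since 45·23 = 1035 ≡ 1, so λ ≡ 44·23 ≡ 25.
  x = λ² - 17 - 17 = 625 - 34 ≡ 27; y = λ·(17 - 27) - 46 ≡ 33. → (27, 33)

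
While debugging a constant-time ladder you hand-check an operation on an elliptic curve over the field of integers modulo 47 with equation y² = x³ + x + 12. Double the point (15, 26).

tangent at (15, 26): λ = (3·15² + 1)/(2·26) ≡ 18/5. 5⁻¹ ≡ 19 (mod 47) since 5·19 = 95 ≡ 1, so λ ≡ 18·19 ≡ 13.
  x = λ² - 15 - 15 = 169 - 30 ≡ 45; y = λ·(15 - 45) - 26 ≡ 7. → (45, 7)

(45, 7)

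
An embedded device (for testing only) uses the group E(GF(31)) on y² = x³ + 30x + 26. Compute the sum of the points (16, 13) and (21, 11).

(16, 13) + (21, 11). λ = (11 - 13)/(21 - 16) ≡ 29/5 mod 31. 5⁻¹ ≡ 25 (mod 31) since 5·25 = 125 ≡ 1, so λ ≡ 12.
  x = λ² - 16 - 21 = 144 - 37 ≡ 14; y = λ·(16 - 14) - 13 ≡ 11. → (14, 11)

(14, 11)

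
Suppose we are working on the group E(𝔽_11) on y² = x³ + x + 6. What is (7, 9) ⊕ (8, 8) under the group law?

(8, 3)

(7, 9) + (8, 8). λ = (8 - 9)/(8 - 7) ≡ 10/1 mod 11. 1⁻¹ ≡ 1 (mod 11), so λ ≡ 10.
  x = λ² - 7 - 8 = 100 - 15 ≡ 8; y = λ·(7 - 8) - 9 ≡ 3. → (8, 3)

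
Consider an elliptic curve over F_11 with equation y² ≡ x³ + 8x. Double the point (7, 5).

tangent at (7, 5): λ = (3·7² + 8)/(2·5) ≡ 1/10. 10⁻¹ ≡ 10 (mod 11), so λ ≡ 1·10 ≡ 10.
  x = λ² - 7 - 7 = 100 - 14 ≡ 9; y = λ·(7 - 9) - 5 ≡ 8. → (9, 8)

(9, 8)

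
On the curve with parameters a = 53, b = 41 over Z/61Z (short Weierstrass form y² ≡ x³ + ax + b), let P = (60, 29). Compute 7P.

Double-and-add on 7 = (111)₂. Start with P = (60, 29) for the leading 1-bit.
double: tangent at (60, 29): λ = (3·60² + 53)/(2·29) ≡ 56/58. 58⁻¹ ≡ 20 (mod 61) since 58·20 = 1160 ≡ 1, so λ ≡ 56·20 ≡ 22.
  x = λ² - 60 - 60 = 484 - 120 ≡ 59; y = λ·(60 - 59) - 29 ≡ 54. → (59, 54)
add P: (59, 54) + (60, 29). λ = (29 - 54)/(60 - 59) ≡ 36/1 mod 61. 1⁻¹ ≡ 1 (mod 61), so λ ≡ 36.
  x = λ² - 59 - 60 = 1296 - 119 ≡ 18; y = λ·(59 - 18) - 54 ≡ 19. → (18, 19)
double: tangent at (18, 19): λ = (3·18² + 53)/(2·19) ≡ 49/38. 38⁻¹ ≡ 53 (mod 61) since 38·53 = 2014 ≡ 1, so λ ≡ 49·53 ≡ 35.
  x = λ² - 18 - 18 = 1225 - 36 ≡ 30; y = λ·(18 - 30) - 19 ≡ 49. → (30, 49)
add P: (30, 49) + (60, 29). λ = (29 - 49)/(60 - 30) ≡ 41/30 mod 61. 30⁻¹ ≡ 59 (mod 61), so λ ≡ 40.
  x = λ² - 30 - 60 = 1600 - 90 ≡ 46; y = λ·(30 - 46) - 49 ≡ 43. → (46, 43)

(46, 43)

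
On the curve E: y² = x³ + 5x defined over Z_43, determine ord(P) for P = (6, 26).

2P: tangent at (6, 26): λ = (3·6² + 5)/(2·26) ≡ 27/9. 9⁻¹ ≡ 24 (mod 43) since 9·24 = 216 ≡ 1, so λ ≡ 27·24 ≡ 3.
  x = λ² - 6 - 6 = 9 - 12 ≡ 40; y = λ·(6 - 40) - 26 ≡ 1. → (40, 1)
3P: (40, 1) + (6, 26). λ = (26 - 1)/(6 - 40) ≡ 25/9 mod 43. 9⁻¹ ≡ 24 (mod 43), so λ ≡ 41.
  x = λ² - 40 - 6 = 1681 - 46 ≡ 1; y = λ·(40 - 1) - 1 ≡ 7. → (1, 7)
4P: (1, 7) + (6, 26). λ = (26 - 7)/(6 - 1) ≡ 19/5 mod 43. 5⁻¹ ≡ 26 (mod 43) since 5·26 = 130 ≡ 1, so λ ≡ 21.
  x = λ² - 1 - 6 = 441 - 7 ≡ 4; y = λ·(1 - 4) - 7 ≡ 16. → (4, 16)
5P: (4, 16) + (6, 26). λ = (26 - 16)/(6 - 4) ≡ 10/2 mod 43. 2⁻¹ ≡ 22 (mod 43), so λ ≡ 5.
  x = λ² - 4 - 6 = 25 - 10 ≡ 15; y = λ·(4 - 15) - 16 ≡ 15. → (15, 15)
6P: (15, 15) + (6, 26). λ = (26 - 15)/(6 - 15) ≡ 11/34 mod 43. 34⁻¹ ≡ 19 (mod 43) since 34·19 = 646 ≡ 1, so λ ≡ 37.
  x = λ² - 15 - 6 = 1369 - 21 ≡ 15; y = λ·(15 - 15) - 15 ≡ 28. → (15, 28)
7P: (15, 28) + (6, 26). λ = (26 - 28)/(6 - 15) ≡ 41/34 mod 43. 34⁻¹ ≡ 19 (mod 43) since 34·19 = 646 ≡ 1, so λ ≡ 5.
  x = λ² - 15 - 6 = 25 - 21 ≡ 4; y = λ·(15 - 4) - 28 ≡ 27. → (4, 27)
8P: (4, 27) + (6, 26). λ = (26 - 27)/(6 - 4) ≡ 42/2 mod 43. 2⁻¹ ≡ 22 (mod 43), so λ ≡ 21.
  x = λ² - 4 - 6 = 441 - 10 ≡ 1; y = λ·(4 - 1) - 27 ≡ 36. → (1, 36)
9P: (1, 36) + (6, 26). λ = (26 - 36)/(6 - 1) ≡ 33/5 mod 43. 5⁻¹ ≡ 26 (mod 43), so λ ≡ 41.
  x = λ² - 1 - 6 = 1681 - 7 ≡ 40; y = λ·(1 - 40) - 36 ≡ 42. → (40, 42)
10P: (40, 42) + (6, 26). λ = (26 - 42)/(6 - 40) ≡ 27/9 mod 43. 9⁻¹ ≡ 24 (mod 43), so λ ≡ 3.
  x = λ² - 40 - 6 = 9 - 46 ≡ 6; y = λ·(40 - 6) - 42 ≡ 17. → (6, 17)
11P: (6, 17) + (6, 26): same x and y₁ ≡ -y₂, so the sum is 𝒪.
11P = 𝒪, so the order is 11.

11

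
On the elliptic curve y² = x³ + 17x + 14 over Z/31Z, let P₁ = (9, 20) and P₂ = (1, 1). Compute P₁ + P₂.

(9, 20) + (1, 1). λ = (1 - 20)/(1 - 9) ≡ 12/23 mod 31. 23⁻¹ ≡ 27 (mod 31) since 23·27 = 621 ≡ 1, so λ ≡ 14.
  x = λ² - 9 - 1 = 196 - 10 ≡ 0; y = λ·(9 - 0) - 20 ≡ 13. → (0, 13)

(0, 13)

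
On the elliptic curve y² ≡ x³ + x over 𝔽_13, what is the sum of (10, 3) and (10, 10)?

The two points share x = 10 and their y-coordinates satisfy 3 + 10 ≡ 0 (mod 13), so they are inverses. Their sum is 𝒪.

O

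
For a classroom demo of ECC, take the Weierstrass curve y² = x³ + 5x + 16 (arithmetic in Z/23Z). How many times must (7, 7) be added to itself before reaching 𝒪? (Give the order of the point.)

2P: tangent at (7, 7): λ = (3·7² + 5)/(2·7) ≡ 14/14. 14⁻¹ ≡ 5 (mod 23) since 14·5 = 70 ≡ 1, so λ ≡ 14·5 ≡ 1.
  x = λ² - 7 - 7 = 1 - 14 ≡ 10; y = λ·(7 - 10) - 7 ≡ 13. → (10, 13)
3P: (10, 13) + (7, 7). λ = (7 - 13)/(7 - 10) ≡ 17/20 mod 23. 20⁻¹ ≡ 15 (mod 23) since 20·15 = 300 ≡ 1, so λ ≡ 2.
  x = λ² - 10 - 7 = 4 - 17 ≡ 10; y = λ·(10 - 10) - 13 ≡ 10. → (10, 10)
4P: (10, 10) + (7, 7). λ = (7 - 10)/(7 - 10) ≡ 20/20 mod 23. 20⁻¹ ≡ 15 (mod 23), so λ ≡ 1.
  x = λ² - 10 - 7 = 1 - 17 ≡ 7; y = λ·(10 - 7) - 10 ≡ 16. → (7, 16)
5P: (7, 16) + (7, 7): same x and y₁ ≡ -y₂, so the sum is 𝒪.
5P = 𝒪, so the order is 5.

5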